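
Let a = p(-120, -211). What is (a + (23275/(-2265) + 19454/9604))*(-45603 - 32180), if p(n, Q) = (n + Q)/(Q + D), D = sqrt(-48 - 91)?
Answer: 3609056393833193/6939226140 - 25746173*I*sqrt(139)/44660 ≈ 5.201e+5 - 6796.8*I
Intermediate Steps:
D = I*sqrt(139) (D = sqrt(-139) = I*sqrt(139) ≈ 11.79*I)
p(n, Q) = (Q + n)/(Q + I*sqrt(139)) (p(n, Q) = (n + Q)/(Q + I*sqrt(139)) = (Q + n)/(Q + I*sqrt(139)))
a = -331/(-211 + I*sqrt(139)) (a = (-211 - 120)/(-211 + I*sqrt(139)) = -331/(-211 + I*sqrt(139)) ≈ 1.5638 + 0.087381*I)
(a + (23275/(-2265) + 19454/9604))*(-45603 - 32180) = ((69841/44660 + 331*I*sqrt(139)/44660) + (23275/(-2265) + 19454/9604))*(-45603 - 32180) = ((69841/44660 + 331*I*sqrt(139)/44660) + (23275*(-1/2265) + 19454*(1/9604)))*(-77783) = ((69841/44660 + 331*I*sqrt(139)/44660) + (-4655/453 + 9727/4802))*(-77783) = ((69841/44660 + 331*I*sqrt(139)/44660) - 17946979/2175306)*(-77783) = (-46399038271/6939226140 + 331*I*sqrt(139)/44660)*(-77783) = 3609056393833193/6939226140 - 25746173*I*sqrt(139)/44660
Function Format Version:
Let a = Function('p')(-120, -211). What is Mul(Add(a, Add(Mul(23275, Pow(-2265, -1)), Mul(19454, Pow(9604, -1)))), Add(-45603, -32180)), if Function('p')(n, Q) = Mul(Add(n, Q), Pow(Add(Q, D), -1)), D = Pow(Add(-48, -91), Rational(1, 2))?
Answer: Add(Rational(3609056393833193, 6939226140), Mul(Rational(-25746173, 44660), I, Pow(139, Rational(1, 2)))) ≈ Add(5.2010e+5, Mul(-6796.8, I))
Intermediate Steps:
D = Mul(I, Pow(139, Rational(1, 2))) (D = Pow(-139, Rational(1, 2)) = Mul(I, Pow(139, Rational(1, 2))) ≈ Mul(11.790, I))
Function('p')(n, Q) = Mul(Pow(Add(Q, Mul(I, Pow(139, Rational(1, 2)))), -1), Add(Q, n)) (Function('p')(n, Q) = Mul(Add(n, Q), Pow(Add(Q, Mul(I, Pow(139, Rational(1, 2)))), -1)) = Mul(Add(Q, n), Pow(Add(Q, Mul(I, Pow(139, Rational(1, 2)))), -1)) = Mul(Pow(Add(Q, Mul(I, Pow(139, Rational(1, 2)))), -1), Add(Q, n)))
a = Mul(-331, Pow(Add(-211, Mul(I, Pow(139, Rational(1, 2)))), -1)) (a = Mul(Pow(Add(-211, Mul(I, Pow(139, Rational(1, 2)))), -1), Add(-211, -120)) = Mul(Pow(Add(-211, Mul(I, Pow(139, Rational(1, 2)))), -1), -331) = Mul(-331, Pow(Add(-211, Mul(I, Pow(139, Rational(1, 2)))), -1)) ≈ Add(1.5638, Mul(0.087381, I)))
Mul(Add(a, Add(Mul(23275, Pow(-2265, -1)), Mul(19454, Pow(9604, -1)))), Add(-45603, -32180)) = Mul(Add(Add(Rational(69841, 44660), Mul(Rational(331, 44660), I, Pow(139, Rational(1, 2)))), Add(Mul(23275, Pow(-2265, -1)), Mul(19454, Pow(9604, -1)))), Add(-45603, -32180)) = Mul(Add(Add(Rational(69841, 44660), Mul(Rational(331, 44660), I, Pow(139, Rational(1, 2)))), Add(Mul(23275, Rational(-1, 2265)), Mul(19454, Rational(1, 9604)))), -77783) = Mul(Add(Add(Rational(69841, 44660), Mul(Rational(331, 44660), I, Pow(139, Rational(1, 2)))), Add(Rational(-4655, 453), Rational(9727, 4802))), -77783) = Mul(Add(Add(Rational(69841, 44660), Mul(Rational(331, 44660), I, Pow(139, Rational(1, 2)))), Rational(-17946979, 2175306)), -77783) = Mul(Add(Rational(-46399038271, 6939226140), Mul(Rational(331, 44660), I, Pow(139, Rational(1, 2)))), -77783) = Add(Rational(3609056393833193, 6939226140), Mul(Rational(-25746173, 44660), I, Pow(139, Rational(1, 2))))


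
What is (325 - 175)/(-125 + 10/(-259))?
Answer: -2590/2159 ≈ -1.1996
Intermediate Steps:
(325 - 175)/(-125 + 10/(-259)) = 150/(-125 + 10*(-1/259)) = 150/(-125 - 10/259) = 150/(-32385/259) = 150*(-259/32385) = -2590/2159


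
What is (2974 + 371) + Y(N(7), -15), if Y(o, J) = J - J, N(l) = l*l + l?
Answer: 3345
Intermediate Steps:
N(l) = l + l² (N(l) = l² + l = l + l²)
Y(o, J) = 0
(2974 + 371) + Y(N(7), -15) = (2974 + 371) + 0 = 3345 + 0 = 3345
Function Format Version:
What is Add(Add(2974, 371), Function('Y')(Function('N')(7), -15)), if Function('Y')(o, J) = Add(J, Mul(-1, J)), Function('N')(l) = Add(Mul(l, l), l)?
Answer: 3345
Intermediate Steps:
Function('N')(l) = Add(l, Pow(l, 2)) (Function('N')(l) = Add(Pow(l, 2), l) = Add(l, Pow(l, 2)))
Function('Y')(o, J) = 0
Add(Add(2974, 371), Function('Y')(Function('N')(7), -15)) = Add(Add(2974, 371), 0) = Add(3345, 0) = 3345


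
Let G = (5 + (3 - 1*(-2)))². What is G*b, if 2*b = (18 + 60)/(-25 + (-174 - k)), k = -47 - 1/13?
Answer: -2028/79 ≈ -25.671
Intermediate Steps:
k = -612/13 (k = -47 - 1*1/13 = -47 - 1/13 = -612/13 ≈ -47.077)
G = 100 (G = (5 + (3 + 2))² = (5 + 5)² = 10² = 100)
b = -507/1975 (b = ((18 + 60)/(-25 + (-174 - 1*(-612/13))))/2 = (78/(-25 + (-174 + 612/13)))/2 = (78/(-25 - 1650/13))/2 = (78/(-1975/13))/2 = (78*(-13/1975))/2 = (½)*(-1014/1975) = -507/1975 ≈ -0.25671)
G*b = 100*(-507/1975) = -2028/79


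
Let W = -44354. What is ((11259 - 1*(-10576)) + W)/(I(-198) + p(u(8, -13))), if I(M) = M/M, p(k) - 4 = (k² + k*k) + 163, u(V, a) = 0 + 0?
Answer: -3217/24 ≈ -134.04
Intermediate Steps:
u(V, a) = 0
p(k) = 167 + 2*k² (p(k) = 4 + ((k² + k*k) + 163) = 4 + ((k² + k²) + 163) = 4 + (2*k² + 163) = 4 + (163 + 2*k²) = 167 + 2*k²)
I(M) = 1
((11259 - 1*(-10576)) + W)/(I(-198) + p(u(8, -13))) = ((11259 - 1*(-10576)) - 44354)/(1 + (167 + 2*0²)) = ((11259 + 10576) - 44354)/(1 + (167 + 2*0)) = (21835 - 44354)/(1 + (167 + 0)) = -22519/(1 + 167) = -22519/168 = -22519*1/168 = -3217/24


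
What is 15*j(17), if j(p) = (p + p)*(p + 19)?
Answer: 18360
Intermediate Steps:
j(p) = 2*p*(19 + p) (j(p) = (2*p)*(19 + p) = 2*p*(19 + p))
15*j(17) = 15*(2*17*(19 + 17)) = 15*(2*17*36) = 15*1224 = 18360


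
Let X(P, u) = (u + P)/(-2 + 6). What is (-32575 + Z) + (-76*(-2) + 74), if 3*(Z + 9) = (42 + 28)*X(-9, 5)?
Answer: -97144/3 ≈ -32381.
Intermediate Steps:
X(P, u) = P/4 + u/4 (X(P, u) = (P + u)/4 = (P + u)*(1/4) = P/4 + u/4)
Z = -97/3 (Z = -9 + ((42 + 28)*((1/4)*(-9) + (1/4)*5))/3 = -9 + (70*(-9/4 + 5/4))/3 = -9 + (70*(-1))/3 = -9 + (1/3)*(-70) = -9 - 70/3 = -97/3 ≈ -32.333)
(-32575 + Z) + (-76*(-2) + 74) = (-32575 - 97/3) + (-76*(-2) + 74) = -97822/3 + (152 + 74) = -97822/3 + 226 = -97144/3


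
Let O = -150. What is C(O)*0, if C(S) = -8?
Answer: 0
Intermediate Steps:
C(O)*0 = -8*0 = 0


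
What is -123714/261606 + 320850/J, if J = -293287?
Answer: -20036665503/12787606487 ≈ -1.5669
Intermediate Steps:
-123714/261606 + 320850/J = -123714/261606 + 320850/(-293287) = -123714*1/261606 + 320850*(-1/293287) = -20619/43601 - 320850/293287 = -20036665503/12787606487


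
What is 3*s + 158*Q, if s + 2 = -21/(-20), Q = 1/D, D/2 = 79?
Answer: -37/20 ≈ -1.8500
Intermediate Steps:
D = 158 (D = 2*79 = 158)
Q = 1/158 ≈ 0.0063291
s = -19/20 (s = -2 - 21/(-20) = -2 - 21*(-1/20) = -2 + 21/20 = -19/20 ≈ -0.95000)
3*s + 158*Q = 3*(-19/20) + 158*(1/158) = -57/20 + 1 = -37/20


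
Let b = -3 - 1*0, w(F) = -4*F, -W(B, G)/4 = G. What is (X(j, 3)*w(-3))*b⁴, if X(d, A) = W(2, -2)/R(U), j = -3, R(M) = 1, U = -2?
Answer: 7776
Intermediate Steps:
W(B, G) = -4*G
b = -3 (b = -3 + 0 = -3)
X(d, A) = 8 (X(d, A) = -4*(-2)/1 = 8*1 = 8)
(X(j, 3)*w(-3))*b⁴ = (8*(-4*(-3)))*(-3)⁴ = (8*12)*81 = 96*81 = 7776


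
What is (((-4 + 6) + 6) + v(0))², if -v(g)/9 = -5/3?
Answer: 529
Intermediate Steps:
v(g) = 15 (v(g) = -(-45)/3 = -9*(-5/3) = 15)
(((-4 + 6) + 6) + v(0))² = (((-4 + 6) + 6) + 15)² = ((2 + 6) + 15)² = (8 + 15)² = 23² = 529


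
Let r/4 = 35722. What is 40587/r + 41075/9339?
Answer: 6248166593/1334431032 ≈ 4.6823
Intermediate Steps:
r = 142888 (r = 4*35722 = 142888)
40587/r + 41075/9339 = 40587/142888 + 41075/9339 = 6248166593/1334431032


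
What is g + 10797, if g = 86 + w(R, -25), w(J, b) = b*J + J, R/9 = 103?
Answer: -11365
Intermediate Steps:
R = 927 (R = 9*103 = 927)
w(J, b) = J + J*b (w(J, b) = J*b + J = J + J*b)
g = -22162 (g = 86 + 927*(1 - 25) = 86 + 927*(-24) = 86 - 22248 = -22162)
g + 10797 = -22162 + 10797 = -11365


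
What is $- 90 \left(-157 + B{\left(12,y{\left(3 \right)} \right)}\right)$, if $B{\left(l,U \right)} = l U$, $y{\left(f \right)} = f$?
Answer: $10890$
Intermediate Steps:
$B{\left(l,U \right)} = U l$
$- 90 \left(-157 + B{\left(12,y{\left(3 \right)} \right)}\right) = - 90 \left(-157 + 3 \cdot 12\right) = - 90 \left(-157 + 36\right) = \left(-90\right) \left(-121\right) = 10890$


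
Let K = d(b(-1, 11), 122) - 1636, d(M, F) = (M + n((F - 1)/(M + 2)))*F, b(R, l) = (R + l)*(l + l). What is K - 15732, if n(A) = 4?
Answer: 9960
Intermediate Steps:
b(R, l) = 2*l*(R + l) (b(R, l) = (R + l)*(2*l) = 2*l*(R + l))
d(M, F) = F*(4 + M) (d(M, F) = (M + 4)*F = (4 + M)*F = F*(4 + M))
K = 25692 (K = 122*(4 + 2*11*(-1 + 11)) - 1636 = 122*(4 + 2*11*10) - 1636 = 122*(4 + 220) - 1636 = 122*224 - 1636 = 27328 - 1636 = 25692)
K - 15732 = 25692 - 15732 = 9960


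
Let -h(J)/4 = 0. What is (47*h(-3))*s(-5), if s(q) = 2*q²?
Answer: 0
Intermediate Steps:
h(J) = 0 (h(J) = -4*0 = 0)
(47*h(-3))*s(-5) = (47*0)*(2*(-5)²) = 0*(2*25) = 0*50 = 0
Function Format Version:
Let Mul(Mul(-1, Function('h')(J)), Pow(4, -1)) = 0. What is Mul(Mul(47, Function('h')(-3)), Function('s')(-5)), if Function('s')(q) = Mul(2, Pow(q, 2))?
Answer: 0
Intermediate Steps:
Function('h')(J) = 0 (Function('h')(J) = Mul(-4, 0) = 0)
Mul(Mul(47, Function('h')(-3)), Function('s')(-5)) = Mul(Mul(47, 0), Mul(2, Pow(-5, 2))) = Mul(0, Mul(2, 25)) = Mul(0, 50) = 0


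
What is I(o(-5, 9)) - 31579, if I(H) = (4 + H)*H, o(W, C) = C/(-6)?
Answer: -126331/4 ≈ -31583.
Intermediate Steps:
o(W, C) = -C/6 (o(W, C) = C*(-1/6) = -C/6)
I(H) = H*(4 + H)
I(o(-5, 9)) - 31579 = (-1/6*9)*(4 - 1/6*9) - 31579 = -3*(4 - 3/2)/2 - 31579 = -3/2*5/2 - 31579 = -15/4 - 31579 = -126331/4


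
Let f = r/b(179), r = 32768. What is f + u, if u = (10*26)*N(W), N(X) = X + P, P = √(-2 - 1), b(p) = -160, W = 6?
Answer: 6776/5 + 260*I*√3 ≈ 1355.2 + 450.33*I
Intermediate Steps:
P = I*√3 (P = √(-3) = I*√3 ≈ 1.732*I)
N(X) = X + I*√3
u = 1560 + 260*I*√3 (u = (10*26)*(6 + I*√3) = 260*(6 + I*√3) = 1560 + 260*I*√3 ≈ 1560.0 + 450.33*I)
f = -1024/5 (f = 32768/(-160) = 32768*(-1/160) = -1024/5 ≈ -204.80)
f + u = -1024/5 + (1560 + 260*I*√3) = 6776/5 + 260*I*√3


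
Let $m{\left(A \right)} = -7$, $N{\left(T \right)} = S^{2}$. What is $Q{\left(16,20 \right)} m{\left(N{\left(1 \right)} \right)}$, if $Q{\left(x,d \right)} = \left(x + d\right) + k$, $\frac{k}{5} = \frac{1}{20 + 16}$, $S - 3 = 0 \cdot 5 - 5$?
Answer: $- \frac{9107}{36} \approx -252.97$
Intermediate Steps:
$S = -2$ ($S = 3 + \left(0 \cdot 5 - 5\right) = 3 + \left(0 - 5\right) = 3 - 5 = -2$)
$N{\left(T \right)} = 4$ ($N{\left(T \right)} = \left(-2\right)^{2} = 4$)
$k = \frac{5}{36}$ ($k = \frac{5}{20 + 16} = \frac{5}{36} \approx 0.13889$)
$Q{\left(x,d \right)} = \frac{5}{36} + d + x$ ($Q{\left(x,d \right)} = \left(x + d\right) + \frac{5}{36} = \left(d + x\right) + \frac{5}{36} = \frac{5}{36} + d + x$)
$Q{\left(16,20 \right)} m{\left(N{\left(1 \right)} \right)} = \left(\frac{5}{36} + 20 + 16\right) \left(-7\right) = \frac{1301}{36} \left(-7\right) = - \frac{9107}{36}$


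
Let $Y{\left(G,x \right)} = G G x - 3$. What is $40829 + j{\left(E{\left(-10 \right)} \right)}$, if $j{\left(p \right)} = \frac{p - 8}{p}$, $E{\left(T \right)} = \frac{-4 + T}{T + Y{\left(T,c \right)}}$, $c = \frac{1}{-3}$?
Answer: $\frac{856874}{21} \approx 40804.0$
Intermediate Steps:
$c = - \frac{1}{3} \approx -0.33333$
$Y{\left(G,x \right)} = -3 + x G^{2}$ ($Y{\left(G,x \right)} = G^{2} x - 3 = x G^{2} - 3 = -3 + x G^{2}$)
$E{\left(T \right)} = \frac{-4 + T}{-3 + T - \frac{T^{2}}{3}}$ ($E{\left(T \right)} = \frac{-4 + T}{T - \left(3 + \frac{T^{2}}{3}\right)} = \frac{-4 + T}{-3 + T - \frac{T^{2}}{3}}$)
$j{\left(p \right)} = \frac{-8 + p}{p}$ ($j{\left(p \right)} = \frac{p - 8}{p} = \frac{-8 + p}{p}$)
$40829 + j{\left(E{\left(-10 \right)} \right)} = 40829 + \frac{-8 + \frac{3 \left(4 - -10\right)}{9 + \left(-10\right)^{2} - -30}}{3 \frac{1}{9 + \left(-10\right)^{2} - -30} \left(4 - -10\right)} = 40829 + \frac{-8 + \frac{3 \left(4 + 10\right)}{9 + 100 + 30}}{3 \frac{1}{9 + 100 + 30} \left(4 + 10\right)} = 40829 + \frac{-8 + 3 \cdot \frac{1}{139} \cdot 14}{3 \cdot \frac{1}{139} \cdot 14} = 40829 + \frac{-8 + \frac{42}{139}}{\frac{42}{139}} = 40829 + \frac{139}{42} \left(- \frac{1070}{139}\right) = 40829 - \frac{535}{21} = \frac{856874}{21}$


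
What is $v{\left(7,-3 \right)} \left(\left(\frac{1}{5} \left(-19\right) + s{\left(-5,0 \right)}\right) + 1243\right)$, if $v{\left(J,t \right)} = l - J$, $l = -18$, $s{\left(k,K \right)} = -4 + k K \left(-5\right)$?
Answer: $-30880$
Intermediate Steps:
$s{\left(k,K \right)} = -4 - 5 K k$ ($s{\left(k,K \right)} = -4 + K k \left(-5\right) = -4 - 5 K k$)
$v{\left(J,t \right)} = -18 - J$
$v{\left(7,-3 \right)} \left(\left(\frac{1}{5} \left(-19\right) + s{\left(-5,0 \right)}\right) + 1243\right) = \left(-18 - 7\right) \left(\left(\frac{1}{5} \left(-19\right) - \left(4 + 0 \left(-5\right)\right)\right) + 1243\right) = \left(-18 - 7\right) \left(\left(\frac{1}{5} \left(-19\right) + \left(-4 + 0\right)\right) + 1243\right) = - 25 \left(\left(- \frac{19}{5} - 4\right) + 1243\right) = - 25 \left(- \frac{39}{5} + 1243\right) = \left(-25\right) \frac{6176}{5} = -30880$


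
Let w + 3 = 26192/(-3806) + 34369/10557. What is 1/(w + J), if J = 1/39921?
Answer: -267337244097/1771423511989 ≈ -0.15092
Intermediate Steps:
J = 1/39921 ≈ 2.5049e-5
w = -133120178/20089971 (w = -3 + (26192/(-3806) + 34369/10557) = -3 + (26192*(-1/3806) + 34369*(1/10557)) = -3 + (-13096/1903 + 34369/10557) = -3 - 72850265/20089971 = -133120178/20089971 ≈ -6.6262)
1/(w + J) = 1/(-133120178/20089971 + 1/39921) = 1/(-1771423511989/267337244097) = -267337244097/1771423511989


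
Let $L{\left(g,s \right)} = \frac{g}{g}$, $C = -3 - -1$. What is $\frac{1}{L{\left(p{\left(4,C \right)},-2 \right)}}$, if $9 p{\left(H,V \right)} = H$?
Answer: $1$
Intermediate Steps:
$C = -2$ ($C = -3 + 1 = -2$)
$p{\left(H,V \right)} = \frac{H}{9}$
$L{\left(g,s \right)} = 1$
$\frac{1}{L{\left(p{\left(4,C \right)},-2 \right)}} = 1^{-1} = 1$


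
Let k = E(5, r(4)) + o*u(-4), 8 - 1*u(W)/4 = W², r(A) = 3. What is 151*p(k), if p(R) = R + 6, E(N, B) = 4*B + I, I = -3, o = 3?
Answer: -12231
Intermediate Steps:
E(N, B) = -3 + 4*B (E(N, B) = 4*B - 3 = -3 + 4*B)
u(W) = 32 - 4*W²
k = -87 (k = (-3 + 4*3) + 3*(32 - 4*(-4)²) = (-3 + 12) + 3*(32 - 4*16) = 9 + 3*(32 - 64) = 9 + 3*(-32) = 9 - 96 = -87)
p(R) = 6 + R
151*p(k) = 151*(6 - 87) = 151*(-81) = -12231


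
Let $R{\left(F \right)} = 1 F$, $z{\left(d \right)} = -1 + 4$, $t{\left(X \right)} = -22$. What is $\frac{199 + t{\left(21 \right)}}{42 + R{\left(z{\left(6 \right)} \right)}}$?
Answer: $\frac{59}{15} \approx 3.9333$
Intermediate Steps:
$z{\left(d \right)} = 3$
$R{\left(F \right)} = F$
$\frac{199 + t{\left(21 \right)}}{42 + R{\left(z{\left(6 \right)} \right)}} = \frac{199 - 22}{42 + 3} = \frac{177}{45} = 177 \cdot \frac{1}{45} = \frac{59}{15}$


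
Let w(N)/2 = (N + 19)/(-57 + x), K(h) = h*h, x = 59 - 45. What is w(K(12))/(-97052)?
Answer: 163/2086618 ≈ 7.8117e-5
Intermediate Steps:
x = 14
K(h) = h**2
w(N) = -38/43 - 2*N/43 (w(N) = 2*((N + 19)/(-57 + 14)) = 2*((19 + N)/(-43)) = 2*((19 + N)*(-1/43)) = 2*(-19/43 - N/43) = -38/43 - 2*N/43)
w(K(12))/(-97052) = (-38/43 - 2/43*12**2)/(-97052) = (-38/43 - 2/43*144)*(-1/97052) = (-38/43 - 288/43)*(-1/97052) = -326/43*(-1/97052) = 163/2086618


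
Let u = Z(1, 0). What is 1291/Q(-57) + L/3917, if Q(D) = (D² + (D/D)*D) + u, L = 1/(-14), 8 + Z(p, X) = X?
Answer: 35396337/87302096 ≈ 0.40545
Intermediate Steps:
Z(p, X) = -8 + X
L = -1/14 ≈ -0.071429
u = -8 (u = -8 + 0 = -8)
Q(D) = -8 + D + D² (Q(D) = (D² + (D/D)*D) - 8 = (D² + 1*D) - 8 = (D² + D) - 8 = (D + D²) - 8 = -8 + D + D²)
1291/Q(-57) + L/3917 = 1291/(-8 - 57 + (-57)²) - 1/14/3917 = 1291/(-8 - 57 + 3249) - 1/14*1/3917 = 1291/3184 - 1/54838 = 35396337/87302096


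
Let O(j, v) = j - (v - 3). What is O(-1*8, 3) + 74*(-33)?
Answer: -2450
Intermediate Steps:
O(j, v) = 3 + j - v (O(j, v) = j - (-3 + v) = j + (3 - v) = 3 + j - v)
O(-1*8, 3) + 74*(-33) = (3 - 1*8 - 1*3) + 74*(-33) = (3 - 8 - 3) - 2442 = -8 - 2442 = -2450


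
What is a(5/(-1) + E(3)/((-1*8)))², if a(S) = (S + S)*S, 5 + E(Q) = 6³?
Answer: 3969126001/1024 ≈ 3.8761e+6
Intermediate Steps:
E(Q) = 211 (E(Q) = -5 + 6³ = -5 + 216 = 211)
a(S) = 2*S² (a(S) = (2*S)*S = 2*S²)
a(5/(-1) + E(3)/((-1*8)))² = (2*(5/(-1) + 211/((-1*8)))²)² = (2*(5*(-1) + 211/(-8))²)² = (2*(-5 + 211*(-⅛))²)² = (2*(-5 - 211/8)²)² = (2*(-251/8)²)² = (2*(63001/64))² = (63001/32)² = 3969126001/1024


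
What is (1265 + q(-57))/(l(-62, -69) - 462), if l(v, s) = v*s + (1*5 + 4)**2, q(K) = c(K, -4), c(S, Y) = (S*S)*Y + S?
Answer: -11788/3897 ≈ -3.0249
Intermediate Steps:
c(S, Y) = S + Y*S**2 (c(S, Y) = S**2*Y + S = Y*S**2 + S = S + Y*S**2)
q(K) = K*(1 - 4*K) (q(K) = K*(1 + K*(-4)) = K*(1 - 4*K))
l(v, s) = 81 + s*v (l(v, s) = s*v + (5 + 4)**2 = s*v + 9**2 = s*v + 81 = 81 + s*v)
(1265 + q(-57))/(l(-62, -69) - 462) = (1265 - 57*(1 - 4*(-57)))/((81 - 69*(-62)) - 462) = (1265 - 57*(1 + 228))/((81 + 4278) - 462) = (1265 - 57*229)/(4359 - 462) = (1265 - 13053)/3897 = -11788*1/3897 = -11788/3897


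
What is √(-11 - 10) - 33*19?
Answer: -627 + I*√21 ≈ -627.0 + 4.5826*I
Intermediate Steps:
√(-11 - 10) - 33*19 = √(-21) - 627 = I*√21 - 627 = -627 + I*√21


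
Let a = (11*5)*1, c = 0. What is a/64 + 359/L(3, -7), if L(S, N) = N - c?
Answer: -22591/448 ≈ -50.426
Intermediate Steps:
L(S, N) = N (L(S, N) = N - 1*0 = N + 0 = N)
a = 55 (a = 55*1 = 55)
a/64 + 359/L(3, -7) = 55/64 + 359/(-7) = 55*(1/64) + 359*(-1/7) = 55/64 - 359/7 = -22591/448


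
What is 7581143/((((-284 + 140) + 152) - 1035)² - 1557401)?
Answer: -7581143/502672 ≈ -15.082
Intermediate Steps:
7581143/((((-284 + 140) + 152) - 1035)² - 1557401) = 7581143/(((-144 + 152) - 1035)² - 1557401) = 7581143/((8 - 1035)² - 1557401) = 7581143/((-1027)² - 1557401) = 7581143/(1054729 - 1557401) = 7581143/(-502672) = 7581143*(-1/502672) = -7581143/502672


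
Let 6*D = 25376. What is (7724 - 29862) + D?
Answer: -53726/3 ≈ -17909.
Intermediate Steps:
D = 12688/3 (D = (⅙)*25376 = 12688/3 ≈ 4229.3)
(7724 - 29862) + D = (7724 - 29862) + 12688/3 = -22138 + 12688/3 = -53726/3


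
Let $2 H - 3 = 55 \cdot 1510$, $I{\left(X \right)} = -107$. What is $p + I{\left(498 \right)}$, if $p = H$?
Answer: $\frac{82839}{2} \approx 41420.0$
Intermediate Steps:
$H = \frac{83053}{2}$ ($H = \frac{3}{2} + \frac{55 \cdot 1510}{2} = \frac{3}{2} + \frac{1}{2} \cdot 83050 = \frac{3}{2} + 41525 = \frac{83053}{2} \approx 41527.0$)
$p = \frac{83053}{2} \approx 41527.0$
$p + I{\left(498 \right)} = \frac{83053}{2} - 107 = \frac{82839}{2}$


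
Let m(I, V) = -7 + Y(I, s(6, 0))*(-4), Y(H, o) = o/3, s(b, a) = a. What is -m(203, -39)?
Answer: 7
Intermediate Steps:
Y(H, o) = o/3 (Y(H, o) = o*(⅓) = o/3)
m(I, V) = -7 (m(I, V) = -7 + ((⅓)*0)*(-4) = -7 + 0*(-4) = -7 + 0 = -7)
-m(203, -39) = -1*(-7) = 7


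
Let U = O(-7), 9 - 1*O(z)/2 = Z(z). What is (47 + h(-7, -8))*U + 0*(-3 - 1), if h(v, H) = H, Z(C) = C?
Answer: 1248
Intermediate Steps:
O(z) = 18 - 2*z
U = 32 (U = 18 - 2*(-7) = 18 + 14 = 32)
(47 + h(-7, -8))*U + 0*(-3 - 1) = (47 - 8)*32 + 0*(-3 - 1) = 39*32 + 0*(-4) = 1248 + 0 = 1248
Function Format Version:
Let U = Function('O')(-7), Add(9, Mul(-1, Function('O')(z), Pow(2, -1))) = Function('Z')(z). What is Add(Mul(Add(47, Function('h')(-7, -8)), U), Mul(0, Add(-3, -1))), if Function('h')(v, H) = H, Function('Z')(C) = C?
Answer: 1248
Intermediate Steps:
Function('O')(z) = Add(18, Mul(-2, z))
U = 32 (U = Add(18, Mul(-2, -7)) = Add(18, 14) = 32)
Add(Mul(Add(47, Function('h')(-7, -8)), U), Mul(0, Add(-3, -1))) = Add(Mul(Add(47, -8), 32), Mul(0, Add(-3, -1))) = Add(Mul(39, 32), Mul(0, -4)) = Add(1248, 0) = 1248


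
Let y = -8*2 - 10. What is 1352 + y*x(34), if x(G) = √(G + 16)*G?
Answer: 1352 - 4420*√2 ≈ -4898.8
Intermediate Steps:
y = -26 (y = -16 - 10 = -26)
x(G) = G*√(16 + G) (x(G) = √(16 + G)*G = G*√(16 + G))
1352 + y*x(34) = 1352 - 884*√(16 + 34) = 1352 - 884*√50 = 1352 - 884*5*√2 = 1352 - 4420*√2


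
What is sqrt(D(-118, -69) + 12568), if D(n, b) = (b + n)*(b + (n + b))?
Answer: 2*sqrt(15110) ≈ 245.85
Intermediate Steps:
D(n, b) = (b + n)*(n + 2*b) (D(n, b) = (b + n)*(b + (b + n)) = (b + n)*(n + 2*b))
sqrt(D(-118, -69) + 12568) = sqrt(((-118)**2 + 2*(-69)**2 + 3*(-69)*(-118)) + 12568) = sqrt((13924 + 2*4761 + 24426) + 12568) = sqrt((13924 + 9522 + 24426) + 12568) = sqrt(47872 + 12568) = sqrt(60440) = 2*sqrt(15110)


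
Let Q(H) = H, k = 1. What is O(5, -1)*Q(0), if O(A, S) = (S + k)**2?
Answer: 0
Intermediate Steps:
O(A, S) = (1 + S)**2 (O(A, S) = (S + 1)**2 = (1 + S)**2)
O(5, -1)*Q(0) = (1 - 1)**2*0 = 0**2*0 = 0*0 = 0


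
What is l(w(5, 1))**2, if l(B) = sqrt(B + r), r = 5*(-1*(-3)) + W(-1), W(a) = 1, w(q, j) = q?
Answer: 21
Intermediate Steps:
r = 16 (r = 5*(-1*(-3)) + 1 = 5*3 + 1 = 15 + 1 = 16)
l(B) = sqrt(16 + B) (l(B) = sqrt(B + 16) = sqrt(16 + B))
l(w(5, 1))**2 = (sqrt(16 + 5))**2 = (sqrt(21))**2 = 21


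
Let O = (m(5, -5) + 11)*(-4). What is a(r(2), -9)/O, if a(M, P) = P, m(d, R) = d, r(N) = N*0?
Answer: 9/64 ≈ 0.14063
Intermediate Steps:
r(N) = 0
O = -64 (O = (5 + 11)*(-4) = 16*(-4) = -64)
a(r(2), -9)/O = -9/(-64) = -9*(-1/64) = 9/64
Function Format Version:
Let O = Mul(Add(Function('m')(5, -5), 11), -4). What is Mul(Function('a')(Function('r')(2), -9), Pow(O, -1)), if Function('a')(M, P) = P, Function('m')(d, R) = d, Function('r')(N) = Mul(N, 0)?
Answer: Rational(9, 64) ≈ 0.14063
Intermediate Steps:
Function('r')(N) = 0
O = -64 (O = Mul(Add(5, 11), -4) = Mul(16, -4) = -64)
Mul(Function('a')(Function('r')(2), -9), Pow(O, -1)) = Mul(-9, Pow(-64, -1)) = Mul(-9, Rational(-1, 64)) = Rational(9, 64)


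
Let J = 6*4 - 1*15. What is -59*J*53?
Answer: -28143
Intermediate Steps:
J = 9 (J = 24 - 15 = 9)
-59*J*53 = -59*9*53 = -531*53 = -28143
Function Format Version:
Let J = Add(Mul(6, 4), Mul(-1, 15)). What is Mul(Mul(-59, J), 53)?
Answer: -28143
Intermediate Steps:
J = 9 (J = Add(24, -15) = 9)
Mul(Mul(-59, J), 53) = Mul(Mul(-59, 9), 53) = Mul(-531, 53) = -28143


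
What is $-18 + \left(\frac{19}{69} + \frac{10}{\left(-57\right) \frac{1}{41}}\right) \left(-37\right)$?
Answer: $\frac{103985}{437} \approx 237.95$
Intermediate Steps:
$-18 + \left(\frac{19}{69} + \frac{10}{\left(-57\right) \frac{1}{41}}\right) \left(-37\right) = -18 + \left(19 \cdot \frac{1}{69} + \frac{10}{\left(-57\right) \frac{1}{41}}\right) \left(-37\right) = -18 + \left(\frac{19}{69} + \frac{10}{- \frac{57}{41}}\right) \left(-37\right) = -18 + \left(\frac{19}{69} + 10 \left(- \frac{41}{57}\right)\right) \left(-37\right) = -18 + \left(\frac{19}{69} - \frac{410}{57}\right) \left(-37\right) = -18 - - \frac{111851}{437} = -18 + \frac{111851}{437} = \frac{103985}{437}$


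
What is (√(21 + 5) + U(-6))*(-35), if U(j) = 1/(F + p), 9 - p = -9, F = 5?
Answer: -35/23 - 35*√26 ≈ -179.99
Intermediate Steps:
p = 18 (p = 9 - 1*(-9) = 9 + 9 = 18)
U(j) = 1/23 (U(j) = 1/(5 + 18) = 1/23)
(√(21 + 5) + U(-6))*(-35) = (√(21 + 5) + 1/23)*(-35) = (√26 + 1/23)*(-35) = (1/23 + √26)*(-35) = -35/23 - 35*√26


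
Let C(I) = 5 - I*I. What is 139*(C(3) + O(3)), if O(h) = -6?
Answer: -1390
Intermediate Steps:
C(I) = 5 - I**2
139*(C(3) + O(3)) = 139*((5 - 1*3**2) - 6) = 139*((5 - 1*9) - 6) = 139*((5 - 9) - 6) = 139*(-4 - 6) = 139*(-10) = -1390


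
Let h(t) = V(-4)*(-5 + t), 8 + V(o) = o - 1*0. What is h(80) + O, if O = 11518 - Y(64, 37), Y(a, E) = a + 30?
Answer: 10524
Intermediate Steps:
V(o) = -8 + o (V(o) = -8 + (o - 1*0) = -8 + (o + 0) = -8 + o)
Y(a, E) = 30 + a
O = 11424 (O = 11518 - (30 + 64) = 11518 - 1*94 = 11518 - 94 = 11424)
h(t) = 60 - 12*t (h(t) = (-8 - 4)*(-5 + t) = -12*(-5 + t) = 60 - 12*t)
h(80) + O = (60 - 12*80) + 11424 = (60 - 960) + 11424 = -900 + 11424 = 10524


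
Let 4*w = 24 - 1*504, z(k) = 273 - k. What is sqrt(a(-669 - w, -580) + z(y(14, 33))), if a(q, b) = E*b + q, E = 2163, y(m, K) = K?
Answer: I*sqrt(1254849) ≈ 1120.2*I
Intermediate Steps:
w = -120 (w = (24 - 1*504)/4 = (24 - 504)/4 = (1/4)*(-480) = -120)
a(q, b) = q + 2163*b (a(q, b) = 2163*b + q = q + 2163*b)
sqrt(a(-669 - w, -580) + z(y(14, 33))) = sqrt(((-669 - 1*(-120)) + 2163*(-580)) + (273 - 1*33)) = sqrt(((-669 + 120) - 1254540) + (273 - 33)) = sqrt((-549 - 1254540) + 240) = sqrt(-1255089 + 240) = sqrt(-1254849) = I*sqrt(1254849)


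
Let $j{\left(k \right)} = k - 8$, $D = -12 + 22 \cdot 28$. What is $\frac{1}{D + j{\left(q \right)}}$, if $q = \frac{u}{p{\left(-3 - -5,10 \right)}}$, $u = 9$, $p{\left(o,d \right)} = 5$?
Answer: $\frac{5}{2989} \approx 0.0016728$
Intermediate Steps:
$D = 604$ ($D = -12 + 616 = 604$)
$q = \frac{9}{5} \approx 1.8$
$j{\left(k \right)} = -8 + k$ ($j{\left(k \right)} = k - 8 = -8 + k$)
$\frac{1}{D + j{\left(q \right)}} = \frac{1}{604 + \left(-8 + \frac{9}{5}\right)} = \frac{1}{604 - \frac{31}{5}} = \frac{1}{\frac{2989}{5}} = \frac{5}{2989}$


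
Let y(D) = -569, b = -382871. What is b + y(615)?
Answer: -383440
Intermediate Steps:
b + y(615) = -382871 - 569 = -383440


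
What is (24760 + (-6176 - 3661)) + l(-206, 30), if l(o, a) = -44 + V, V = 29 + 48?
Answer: 14956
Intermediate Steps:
V = 77
l(o, a) = 33 (l(o, a) = -44 + 77 = 33)
(24760 + (-6176 - 3661)) + l(-206, 30) = (24760 + (-6176 - 3661)) + 33 = (24760 - 9837) + 33 = 14923 + 33 = 14956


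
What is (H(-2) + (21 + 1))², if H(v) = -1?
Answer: 441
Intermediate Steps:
(H(-2) + (21 + 1))² = (-1 + (21 + 1))² = (-1 + 22)² = 21² = 441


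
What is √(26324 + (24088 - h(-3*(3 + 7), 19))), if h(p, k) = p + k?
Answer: √50423 ≈ 224.55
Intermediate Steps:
h(p, k) = k + p
√(26324 + (24088 - h(-3*(3 + 7), 19))) = √(26324 + (24088 - (19 - 3*(3 + 7)))) = √(26324 + (24088 - (19 - 3*10))) = √(26324 + (24088 - (19 - 30))) = √(26324 + (24088 - 1*(-11))) = √(26324 + (24088 + 11)) = √(26324 + 24099) = √50423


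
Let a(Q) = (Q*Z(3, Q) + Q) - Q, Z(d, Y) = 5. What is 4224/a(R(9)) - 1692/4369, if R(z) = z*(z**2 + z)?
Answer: 1933676/2949075 ≈ 0.65569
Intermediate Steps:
R(z) = z*(z + z**2)
a(Q) = 5*Q (a(Q) = (Q*5 + Q) - Q = (5*Q + Q) - Q = 6*Q - Q = 5*Q)
4224/a(R(9)) - 1692/4369 = 4224/((5*(9**2*(1 + 9)))) - 1692/4369 = 4224/((5*(81*10))) - 1692*1/4369 = 4224/((5*810)) - 1692/4369 = 4224/4050 - 1692/4369 = 4224*(1/4050) - 1692/4369 = 704/675 - 1692/4369 = 1933676/2949075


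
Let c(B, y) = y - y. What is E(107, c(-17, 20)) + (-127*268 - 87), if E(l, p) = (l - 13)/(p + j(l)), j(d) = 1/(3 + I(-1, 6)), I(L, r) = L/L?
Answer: -33747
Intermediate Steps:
I(L, r) = 1
j(d) = 1/4 (j(d) = 1/(3 + 1) = 1/4)
c(B, y) = 0
E(l, p) = (-13 + l)/(1/4 + p) (E(l, p) = (l - 13)/(p + 1/4) = (-13 + l)/(1/4 + p))
E(107, c(-17, 20)) + (-127*268 - 87) = 4*(-13 + 107)/(1 + 4*0) + (-127*268 - 87) = 4*94/(1 + 0) + (-34036 - 87) = 4*94/1 - 34123 = 4*1*94 - 34123 = 376 - 34123 = -33747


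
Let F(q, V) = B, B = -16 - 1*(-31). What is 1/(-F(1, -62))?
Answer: -1/15 ≈ -0.066667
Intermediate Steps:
B = 15 (B = -16 + 31 = 15)
F(q, V) = 15
1/(-F(1, -62)) = 1/(-1*15) = 1/(-15) = -1/15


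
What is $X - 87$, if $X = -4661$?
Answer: $-4748$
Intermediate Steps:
$X - 87 = -4661 - 87 = -4748$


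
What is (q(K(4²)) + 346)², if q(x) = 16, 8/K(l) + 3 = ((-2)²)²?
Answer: 131044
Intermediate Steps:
K(l) = 8/13 (K(l) = 8/(-3 + ((-2)²)²) = 8/(-3 + 4²) = 8/(-3 + 16) = 8/13)
(q(K(4²)) + 346)² = (16 + 346)² = 362² = 131044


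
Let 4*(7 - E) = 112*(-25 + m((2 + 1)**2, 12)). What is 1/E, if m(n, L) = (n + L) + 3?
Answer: 1/35 ≈ 0.028571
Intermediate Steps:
m(n, L) = 3 + L + n (m(n, L) = (L + n) + 3 = 3 + L + n)
E = 35 (E = 7 - 28*(-25 + (3 + 12 + (2 + 1)**2)) = 7 - 28*(-25 + (3 + 12 + 3**2)) = 7 - 28*(-25 + (3 + 12 + 9)) = 7 - 28*(-25 + 24) = 7 - 28*(-1) = 7 - 1/4*(-112) = 7 + 28 = 35)
1/E = 1/35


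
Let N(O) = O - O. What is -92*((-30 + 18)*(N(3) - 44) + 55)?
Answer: -53636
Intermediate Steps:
N(O) = 0
-92*((-30 + 18)*(N(3) - 44) + 55) = -92*((-30 + 18)*(0 - 44) + 55) = -92*(-12*(-44) + 55) = -92*(528 + 55) = -92*583 = -53636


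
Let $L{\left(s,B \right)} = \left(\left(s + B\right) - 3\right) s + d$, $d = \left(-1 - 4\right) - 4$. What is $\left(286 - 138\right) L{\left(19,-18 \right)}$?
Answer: $-6956$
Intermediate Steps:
$d = -9$ ($d = -5 - 4 = -9$)
$L{\left(s,B \right)} = -9 + s \left(-3 + B + s\right)$ ($L{\left(s,B \right)} = \left(\left(s + B\right) - 3\right) s - 9 = \left(\left(B + s\right) - 3\right) s - 9 = \left(-3 + B + s\right) s - 9 = s \left(-3 + B + s\right) - 9 = -9 + s \left(-3 + B + s\right)$)
$\left(286 - 138\right) L{\left(19,-18 \right)} = \left(286 - 138\right) \left(-9 + 19^{2} - 57 - 342\right) = 148 \left(-9 + 361 - 57 - 342\right) = 148 \left(-47\right) = -6956$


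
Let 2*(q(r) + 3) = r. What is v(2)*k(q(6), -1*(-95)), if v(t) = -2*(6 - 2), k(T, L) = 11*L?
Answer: -8360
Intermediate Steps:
q(r) = -3 + r/2
v(t) = -8 (v(t) = -2*4 = -8)
v(2)*k(q(6), -1*(-95)) = -88*(-1*(-95)) = -88*95 = -8*1045 = -8360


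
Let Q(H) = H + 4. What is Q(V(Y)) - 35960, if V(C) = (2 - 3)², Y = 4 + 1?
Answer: -35955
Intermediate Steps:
Y = 5
V(C) = 1 (V(C) = (-1)² = 1)
Q(H) = 4 + H
Q(V(Y)) - 35960 = (4 + 1) - 35960 = 5 - 35960 = -35955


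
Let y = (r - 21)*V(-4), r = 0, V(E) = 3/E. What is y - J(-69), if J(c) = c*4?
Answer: 1167/4 ≈ 291.75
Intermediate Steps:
J(c) = 4*c
y = 63/4 (y = (0 - 21)*(3/(-4)) = -63*(-1)/4 = -21*(-3/4) = 63/4 ≈ 15.750)
y - J(-69) = 63/4 - 4*(-69) = 63/4 - 1*(-276) = 63/4 + 276 = 1167/4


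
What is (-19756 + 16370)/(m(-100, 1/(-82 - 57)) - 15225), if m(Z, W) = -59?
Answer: 1693/7642 ≈ 0.22154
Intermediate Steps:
(-19756 + 16370)/(m(-100, 1/(-82 - 57)) - 15225) = (-19756 + 16370)/(-59 - 15225) = -3386/(-15284) = -3386*(-1/15284) = 1693/7642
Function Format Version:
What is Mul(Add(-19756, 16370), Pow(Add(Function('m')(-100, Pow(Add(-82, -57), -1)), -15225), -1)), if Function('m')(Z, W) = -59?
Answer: Rational(1693, 7642) ≈ 0.22154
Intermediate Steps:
Mul(Add(-19756, 16370), Pow(Add(Function('m')(-100, Pow(Add(-82, -57), -1)), -15225), -1)) = Mul(Add(-19756, 16370), Pow(Add(-59, -15225), -1)) = Mul(-3386, Pow(-15284, -1)) = Mul(-3386, Rational(-1, 15284)) = Rational(1693, 7642)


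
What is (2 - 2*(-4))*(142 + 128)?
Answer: 2700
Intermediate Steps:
(2 - 2*(-4))*(142 + 128) = (2 + 8)*270 = 10*270 = 2700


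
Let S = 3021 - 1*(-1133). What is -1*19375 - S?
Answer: -23529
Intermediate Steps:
S = 4154 (S = 3021 + 1133 = 4154)
-1*19375 - S = -1*19375 - 1*4154 = -19375 - 4154 = -23529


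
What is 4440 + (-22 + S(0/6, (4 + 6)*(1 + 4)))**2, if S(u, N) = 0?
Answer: 4924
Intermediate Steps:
4440 + (-22 + S(0/6, (4 + 6)*(1 + 4)))**2 = 4440 + (-22 + 0)**2 = 4440 + (-22)**2 = 4440 + 484 = 4924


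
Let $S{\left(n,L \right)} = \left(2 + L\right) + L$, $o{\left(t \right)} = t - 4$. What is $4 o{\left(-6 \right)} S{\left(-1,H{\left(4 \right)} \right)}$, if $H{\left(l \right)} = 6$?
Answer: $-560$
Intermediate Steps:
$o{\left(t \right)} = -4 + t$
$S{\left(n,L \right)} = 2 + 2 L$
$4 o{\left(-6 \right)} S{\left(-1,H{\left(4 \right)} \right)} = 4 \left(-4 - 6\right) \left(2 + 2 \cdot 6\right) = 4 \left(-10\right) \left(2 + 12\right) = \left(-40\right) 14 = -560$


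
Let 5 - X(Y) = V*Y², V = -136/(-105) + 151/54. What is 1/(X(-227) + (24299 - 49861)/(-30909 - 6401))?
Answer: -1007370/212380785457 ≈ -4.7432e-6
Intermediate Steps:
V = 7733/1890 (V = -136*(-1/105) + 151*(1/54) = 136/105 + 151/54 = 7733/1890 ≈ 4.0915)
X(Y) = 5 - 7733*Y²/1890
1/(X(-227) + (24299 - 49861)/(-30909 - 6401)) = 1/((5 - 7733/1890*(-227)²) + (24299 - 49861)/(-30909 - 6401)) = 1/((5 - 7733/1890*51529) - 25562/(-37310)) = 1/((5 - 398473757/1890) - 25562*(-1/37310)) = 1/(-398464307/1890 + 12781/18655) = 1/(-212380785457/1007370) = -1007370/212380785457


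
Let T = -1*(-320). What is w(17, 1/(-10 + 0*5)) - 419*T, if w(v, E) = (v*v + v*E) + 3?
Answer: -1337897/10 ≈ -1.3379e+5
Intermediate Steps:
T = 320
w(v, E) = 3 + v² + E*v (w(v, E) = (v² + E*v) + 3 = 3 + v² + E*v)
w(17, 1/(-10 + 0*5)) - 419*T = (3 + 17² + 17/(-10 + 0*5)) - 419*320 = (3 + 289 + 17/(-10 + 0)) - 134080 = (3 + 289 + 17/(-10)) - 134080 = (3 + 289 - ⅒*17) - 134080 = (3 + 289 - 17/10) - 134080 = 2903/10 - 134080 = -1337897/10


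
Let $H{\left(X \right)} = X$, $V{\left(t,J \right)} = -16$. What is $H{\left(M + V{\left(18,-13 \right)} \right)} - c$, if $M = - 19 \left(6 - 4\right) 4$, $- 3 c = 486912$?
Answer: $162136$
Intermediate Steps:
$c = -162304$ ($c = \left(- \frac{1}{3}\right) 486912 = -162304$)
$M = -152$ ($M = - 19 \cdot 2 \cdot 4 = \left(-19\right) 8 = -152$)
$H{\left(M + V{\left(18,-13 \right)} \right)} - c = \left(-152 - 16\right) - -162304 = -168 + 162304 = 162136$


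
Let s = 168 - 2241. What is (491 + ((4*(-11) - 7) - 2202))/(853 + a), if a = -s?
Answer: -881/1463 ≈ -0.60219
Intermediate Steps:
s = -2073
a = 2073 (a = -1*(-2073) = 2073)
(491 + ((4*(-11) - 7) - 2202))/(853 + a) = (491 + ((4*(-11) - 7) - 2202))/(853 + 2073) = (491 + ((-44 - 7) - 2202))/2926 = (491 + (-51 - 2202))*(1/2926) = (491 - 2253)*(1/2926) = -1762*1/2926 = -881/1463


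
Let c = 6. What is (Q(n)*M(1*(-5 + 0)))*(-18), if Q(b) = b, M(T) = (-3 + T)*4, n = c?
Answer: 3456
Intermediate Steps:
n = 6
M(T) = -12 + 4*T
(Q(n)*M(1*(-5 + 0)))*(-18) = (6*(-12 + 4*(1*(-5 + 0))))*(-18) = (6*(-12 + 4*(1*(-5))))*(-18) = (6*(-12 + 4*(-5)))*(-18) = (6*(-12 - 20))*(-18) = (6*(-32))*(-18) = -192*(-18) = 3456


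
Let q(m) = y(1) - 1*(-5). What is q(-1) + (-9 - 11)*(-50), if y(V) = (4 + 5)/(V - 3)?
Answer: 2001/2 ≈ 1000.5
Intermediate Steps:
y(V) = 9/(-3 + V)
q(m) = ½ (q(m) = 9/(-3 + 1) - 1*(-5) = 9/(-2) + 5 = 9*(-½) + 5 = -9/2 + 5 = ½)
q(-1) + (-9 - 11)*(-50) = ½ + (-9 - 11)*(-50) = ½ - 20*(-50) = ½ + 1000 = 2001/2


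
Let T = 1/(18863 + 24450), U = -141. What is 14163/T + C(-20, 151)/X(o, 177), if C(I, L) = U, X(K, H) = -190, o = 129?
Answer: 116553983751/190 ≈ 6.1344e+8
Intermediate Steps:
T = 1/43313 ≈ 2.3088e-5
C(I, L) = -141
14163/T + C(-20, 151)/X(o, 177) = 14163/(1/43313) - 141/(-190) = 14163*43313 - 141*(-1/190) = 613442019 + 141/190 = 116553983751/190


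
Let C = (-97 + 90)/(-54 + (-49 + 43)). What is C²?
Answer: 49/3600 ≈ 0.013611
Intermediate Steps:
C = 7/60 (C = -7/(-54 - 6) = -7/(-60) = -7*(-1/60) = 7/60 ≈ 0.11667)
C² = (7/60)² = 49/3600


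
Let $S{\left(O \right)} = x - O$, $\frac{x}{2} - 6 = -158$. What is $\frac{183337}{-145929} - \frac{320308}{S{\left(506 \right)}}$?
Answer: $\frac{1109374361}{2814345} \approx 394.19$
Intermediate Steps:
$x = -304$ ($x = 12 + 2 \left(-158\right) = 12 - 316 = -304$)
$S{\left(O \right)} = -304 - O$
$\frac{183337}{-145929} - \frac{320308}{S{\left(506 \right)}} = \frac{183337}{-145929} - \frac{320308}{-304 - 506} = 183337 \left(- \frac{1}{145929}\right) - \frac{320308}{-304 - 506} = - \frac{26191}{20847} - \frac{320308}{-810} = - \frac{26191}{20847} - - \frac{160154}{405} = - \frac{26191}{20847} + \frac{160154}{405} = \frac{1109374361}{2814345}$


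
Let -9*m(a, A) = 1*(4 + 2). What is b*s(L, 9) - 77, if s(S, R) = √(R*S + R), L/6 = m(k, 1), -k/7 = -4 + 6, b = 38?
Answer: -77 + 114*I*√3 ≈ -77.0 + 197.45*I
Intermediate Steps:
k = -14 (k = -7*(-4 + 6) = -7*2 = -14)
m(a, A) = -⅔ (m(a, A) = -(4 + 2)/9 = -6/9 = -⅑*6 = -⅔)
L = -4 (L = 6*(-⅔) = -4)
s(S, R) = √(R + R*S)
b*s(L, 9) - 77 = 38*√(9*(1 - 4)) - 77 = 38*√(9*(-3)) - 77 = 38*√(-27) - 77 = 38*(3*I*√3) - 77 = 114*I*√3 - 77 = -77 + 114*I*√3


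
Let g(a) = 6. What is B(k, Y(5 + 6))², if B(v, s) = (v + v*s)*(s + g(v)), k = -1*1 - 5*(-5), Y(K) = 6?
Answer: 4064256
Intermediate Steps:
k = 24 (k = -1 + 25 = 24)
B(v, s) = (6 + s)*(v + s*v) (B(v, s) = (v + v*s)*(s + 6) = (v + s*v)*(6 + s) = (6 + s)*(v + s*v))
B(k, Y(5 + 6))² = (24*(6 + 6² + 7*6))² = (24*(6 + 36 + 42))² = (24*84)² = 2016² = 4064256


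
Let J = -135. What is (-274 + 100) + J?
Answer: -309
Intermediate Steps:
(-274 + 100) + J = (-274 + 100) - 135 = -174 - 135 = -309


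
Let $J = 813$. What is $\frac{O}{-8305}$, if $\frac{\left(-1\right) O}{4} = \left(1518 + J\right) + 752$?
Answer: $\frac{12332}{8305} \approx 1.4849$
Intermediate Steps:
$O = -12332$ ($O = - 4 \left(\left(1518 + 813\right) + 752\right) = - 4 \left(2331 + 752\right) = \left(-4\right) 3083 = -12332$)
$\frac{O}{-8305} = - \frac{12332}{-8305} = \left(-12332\right) \left(- \frac{1}{8305}\right) = \frac{12332}{8305}$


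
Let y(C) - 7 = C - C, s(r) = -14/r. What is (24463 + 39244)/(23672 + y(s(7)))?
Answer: 63707/23679 ≈ 2.6904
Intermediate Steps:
y(C) = 7 (y(C) = 7 + (C - C) = 7 + 0 = 7)
(24463 + 39244)/(23672 + y(s(7))) = (24463 + 39244)/(23672 + 7) = 63707/23679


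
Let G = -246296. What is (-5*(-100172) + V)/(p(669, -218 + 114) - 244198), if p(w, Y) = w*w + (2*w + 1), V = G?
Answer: 127282/102351 ≈ 1.2436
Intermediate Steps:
V = -246296
p(w, Y) = 1 + w² + 2*w (p(w, Y) = w² + (1 + 2*w) = 1 + w² + 2*w)
(-5*(-100172) + V)/(p(669, -218 + 114) - 244198) = (-5*(-100172) - 246296)/((1 + 669² + 2*669) - 244198) = (500860 - 246296)/((1 + 447561 + 1338) - 244198) = 254564/(448900 - 244198) = 254564/204702 = 254564*(1/204702) = 127282/102351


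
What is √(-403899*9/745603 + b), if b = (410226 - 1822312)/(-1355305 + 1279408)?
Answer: √542809708521257148541/6287670099 ≈ 3.7054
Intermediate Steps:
b = 1412086/75897 (b = -1412086/(-75897) = -1412086*(-1/75897) = 1412086/75897 ≈ 18.605)
√(-403899*9/745603 + b) = √(-403899*9/745603 + 1412086/75897) = √(-3635091*1/745603 + 1412086/75897) = √(-3635091/745603 + 1412086/75897) = √(776963056231/56589030891) = √542809708521257148541/6287670099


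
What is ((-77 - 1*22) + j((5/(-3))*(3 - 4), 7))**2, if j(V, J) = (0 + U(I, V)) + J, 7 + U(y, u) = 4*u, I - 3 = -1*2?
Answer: 76729/9 ≈ 8525.4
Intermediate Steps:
I = 1 (I = 3 - 1*2 = 3 - 2 = 1)
U(y, u) = -7 + 4*u
j(V, J) = -7 + J + 4*V (j(V, J) = (0 + (-7 + 4*V)) + J = (-7 + 4*V) + J = -7 + J + 4*V)
((-77 - 1*22) + j((5/(-3))*(3 - 4), 7))**2 = ((-77 - 1*22) + (-7 + 7 + 4*((5/(-3))*(3 - 4))))**2 = ((-77 - 22) + (-7 + 7 + 4*((5*(-1/3))*(-1))))**2 = (-99 + (-7 + 7 + 4*(-5/3*(-1))))**2 = (-99 + (-7 + 7 + 4*(5/3)))**2 = (-99 + (-7 + 7 + 20/3))**2 = (-99 + 20/3)**2 = (-277/3)**2 = 76729/9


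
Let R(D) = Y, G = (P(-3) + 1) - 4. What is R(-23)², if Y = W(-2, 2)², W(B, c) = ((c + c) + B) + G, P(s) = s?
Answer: 256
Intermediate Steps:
G = -6 (G = (-3 + 1) - 4 = -2 - 4 = -6)
W(B, c) = -6 + B + 2*c (W(B, c) = ((c + c) + B) - 6 = (2*c + B) - 6 = (B + 2*c) - 6 = -6 + B + 2*c)
Y = 16 (Y = (-6 - 2 + 2*2)² = (-6 - 2 + 4)² = (-4)² = 16)
R(D) = 16
R(-23)² = 16² = 256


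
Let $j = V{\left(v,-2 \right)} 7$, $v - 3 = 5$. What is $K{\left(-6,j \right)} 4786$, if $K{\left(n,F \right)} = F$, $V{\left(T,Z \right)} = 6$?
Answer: $201012$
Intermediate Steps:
$v = 8$ ($v = 3 + 5 = 8$)
$j = 42$ ($j = 6 \cdot 7 = 42$)
$K{\left(-6,j \right)} 4786 = 42 \cdot 4786 = 201012$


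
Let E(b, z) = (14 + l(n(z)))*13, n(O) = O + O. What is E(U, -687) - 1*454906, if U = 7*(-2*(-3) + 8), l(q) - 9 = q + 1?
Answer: -472456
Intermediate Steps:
n(O) = 2*O
l(q) = 10 + q (l(q) = 9 + (q + 1) = 9 + (1 + q) = 10 + q)
U = 98 (U = 7*(6 + 8) = 7*14 = 98)
E(b, z) = 312 + 26*z (E(b, z) = (14 + (10 + 2*z))*13 = (24 + 2*z)*13 = 312 + 26*z)
E(U, -687) - 1*454906 = (312 + 26*(-687)) - 1*454906 = (312 - 17862) - 454906 = -17550 - 454906 = -472456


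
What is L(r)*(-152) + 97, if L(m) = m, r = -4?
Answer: 705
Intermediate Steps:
L(r)*(-152) + 97 = -4*(-152) + 97 = 608 + 97 = 705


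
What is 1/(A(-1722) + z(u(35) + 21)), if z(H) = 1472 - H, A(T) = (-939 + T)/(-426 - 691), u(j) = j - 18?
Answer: 1117/1604439 ≈ 0.00069619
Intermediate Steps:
u(j) = -18 + j
A(T) = 939/1117 - T/1117 (A(T) = (-939 + T)/(-1117) = (-939 + T)*(-1/1117) = 939/1117 - T/1117)
1/(A(-1722) + z(u(35) + 21)) = 1/((939/1117 - 1/1117*(-1722)) + (1472 - ((-18 + 35) + 21))) = 1/((939/1117 + 1722/1117) + (1472 - (17 + 21))) = 1/(2661/1117 + (1472 - 1*38)) = 1/(2661/1117 + (1472 - 38)) = 1/(2661/1117 + 1434) = 1/(1604439/1117) = 1117/1604439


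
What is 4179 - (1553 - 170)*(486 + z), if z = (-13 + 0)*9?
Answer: -506148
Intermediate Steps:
z = -117 (z = -13*9 = -117)
4179 - (1553 - 170)*(486 + z) = 4179 - (1553 - 170)*(486 - 117) = 4179 - 1383*369 = 4179 - 1*510327 = 4179 - 510327 = -506148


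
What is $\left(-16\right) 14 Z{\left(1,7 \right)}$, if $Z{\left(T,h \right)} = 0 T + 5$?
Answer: $-1120$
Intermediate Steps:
$Z{\left(T,h \right)} = 5$ ($Z{\left(T,h \right)} = 0 + 5 = 5$)
$\left(-16\right) 14 Z{\left(1,7 \right)} = \left(-16\right) 14 \cdot 5 = \left(-224\right) 5 = -1120$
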